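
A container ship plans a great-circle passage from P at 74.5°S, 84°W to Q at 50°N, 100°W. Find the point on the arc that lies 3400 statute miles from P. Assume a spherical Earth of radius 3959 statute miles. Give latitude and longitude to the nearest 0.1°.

Write both endpoints as unit vectors p₁, p₂ with components (cos φ cos λ, cos φ sin λ, sin φ).
The central angle between the endpoints is δ = arccos(p₁·p₂) ≈ 2.181 rad (125.0°). The total great-circle distance is δ·R ≈ 2.181 × 3959 ≈ 8635 mi, so the target fraction is f = 3400/8635 ≈ 0.394.
Interpolate at f ≈ 0.394 with slerp weights a = sin((1−f)δ)/sin δ ≈ 1.183, b = sin(fδ)/sin δ ≈ 0.924.
p = a·p₁ + b·p₂ ≈ (-0.070, -0.899, -0.432); φ = arcsin(p_z) ≈ -25.60°, λ = atan2(p_y, p_x) ≈ -94.46°.

≈ 25.6°S, 94.5°W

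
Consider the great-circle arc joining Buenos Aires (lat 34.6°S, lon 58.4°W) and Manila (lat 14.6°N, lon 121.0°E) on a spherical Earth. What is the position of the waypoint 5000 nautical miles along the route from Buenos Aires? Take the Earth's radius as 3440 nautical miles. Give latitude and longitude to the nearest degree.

≈ lat 62°S, lon 118°E

Convert each endpoint to a unit vector on the sphere (x = cos φ cos λ, y = cos φ sin λ, z = sin φ).
The central angle between the endpoints is δ = arccos(p₁·p₂) ≈ 2.792 rad (160.0°). The total great-circle distance is δ·R ≈ 2.792 × 3440 ≈ 9606 nmi, so the target fraction is f = 5000/9606 ≈ 0.521.
Interpolate at f ≈ 0.521 with slerp weights a = sin((1−f)δ)/sin δ ≈ 2.845, b = sin(fδ)/sin δ ≈ 2.903.
p = a·p₁ + b·p₂ ≈ (-0.220, 0.413, -0.884); φ = arcsin(p_z) ≈ -62.08°, λ = atan2(p_y, p_x) ≈ 118.00°.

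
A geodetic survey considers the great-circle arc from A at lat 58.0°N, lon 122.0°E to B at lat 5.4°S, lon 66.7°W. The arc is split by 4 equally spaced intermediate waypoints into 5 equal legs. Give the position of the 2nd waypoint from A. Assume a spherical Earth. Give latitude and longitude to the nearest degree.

≈ lat 70°N, lon 83°W

Convert each endpoint to a unit vector on the sphere (x = cos φ cos λ, y = cos φ sin λ, z = sin φ).
The central angle between the endpoints is δ = arccos(p₁·p₂) ≈ 2.216 rad (127.0°).
Interpolate at f = 2/5 with slerp weights a = sin((1−f)δ)/sin δ ≈ 1.215, b = sin(fδ)/sin δ ≈ 0.970.
p = a·p₁ + b·p₂ ≈ (0.041, -0.340, 0.939); φ = arcsin(p_z) ≈ 69.95°, λ = atan2(p_y, p_x) ≈ -83.20°.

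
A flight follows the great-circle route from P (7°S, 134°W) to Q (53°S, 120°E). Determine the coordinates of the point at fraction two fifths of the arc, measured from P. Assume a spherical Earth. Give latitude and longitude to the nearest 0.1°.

The haversine formula gives a central angle δ ≈ 1.638 rad (93.9°) between the endpoints.
Interpolate at f = 2/5 with slerp weights a = sin((1−f)δ)/sin δ ≈ 0.834, b = sin(fδ)/sin δ ≈ 0.611.
p = a·p₁ + b·p₂ ≈ (-0.759, -0.277, -0.589); φ = arcsin(p_z) ≈ -36.12°, λ = atan2(p_y, p_x) ≈ -159.94°.

≈ (36.1°S, 159.9°W)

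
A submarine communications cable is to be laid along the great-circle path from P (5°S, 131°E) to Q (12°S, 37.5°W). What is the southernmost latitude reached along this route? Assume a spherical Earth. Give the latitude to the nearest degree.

≈ 56°S

The great circle lies in the plane with unit normal n̂ = (p₁ × p₂)/|p₁ × p₂|.
Here n̂_z ≈ -0.555; the vertex latitude is φ_max = arccos|n̂_z| ≈ 56.3°.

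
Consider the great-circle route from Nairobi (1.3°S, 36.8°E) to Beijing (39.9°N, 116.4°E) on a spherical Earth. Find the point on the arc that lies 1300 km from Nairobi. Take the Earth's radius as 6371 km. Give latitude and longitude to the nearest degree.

The haversine formula gives a central angle δ ≈ 1.447 rad (82.9°) between the endpoints. The total great-circle distance is δ·R ≈ 1.447 × 6371 ≈ 9216 km, so the target fraction is f = 1300/9216 ≈ 0.141.
Interpolate at f ≈ 0.141 with slerp weights a = sin((1−f)δ)/sin δ ≈ 0.954, b = sin(fδ)/sin δ ≈ 0.204.
p = a·p₁ + b·p₂ ≈ (0.694, 0.712, 0.109); φ = arcsin(p_z) ≈ 6.28°, λ = atan2(p_y, p_x) ≈ 45.72°.

≈ 6°N, 46°E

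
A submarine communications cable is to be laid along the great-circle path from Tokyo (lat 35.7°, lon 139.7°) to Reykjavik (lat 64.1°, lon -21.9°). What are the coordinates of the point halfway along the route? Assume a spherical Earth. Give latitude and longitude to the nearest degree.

Write both endpoints as unit vectors p₁, p₂ with components (cos φ cos λ, cos φ sin λ, sin φ).
The central angle between the endpoints is δ = arccos(p₁·p₂) ≈ 1.381 rad (79.1°).
Interpolate at f = 1/2 with slerp weights a = sin((1−f)δ)/sin δ ≈ 0.649, b = sin(fδ)/sin δ ≈ 0.649.
p = a·p₁ + b·p₂ ≈ (-0.139, 0.235, 0.962); φ = arcsin(p_z) ≈ 74.16°, λ = atan2(p_y, p_x) ≈ 120.58°.

≈ lat 74°, lon 121°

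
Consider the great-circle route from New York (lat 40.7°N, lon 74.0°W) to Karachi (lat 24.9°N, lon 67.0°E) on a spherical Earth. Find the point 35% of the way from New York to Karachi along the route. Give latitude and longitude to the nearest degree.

≈ lat 63°N, lon 24°W

Write both endpoints as unit vectors p₁, p₂ with components (cos φ cos λ, cos φ sin λ, sin φ).
The central angle between the endpoints is δ = arccos(p₁·p₂) ≈ 1.834 rad (105.1°).
Interpolate at f = 0.35 with slerp weights a = sin((1−f)δ)/sin δ ≈ 0.962, b = sin(fδ)/sin δ ≈ 0.620.
p = a·p₁ + b·p₂ ≈ (0.421, -0.184, 0.888); φ = arcsin(p_z) ≈ 62.67°, λ = atan2(p_y, p_x) ≈ -23.57°.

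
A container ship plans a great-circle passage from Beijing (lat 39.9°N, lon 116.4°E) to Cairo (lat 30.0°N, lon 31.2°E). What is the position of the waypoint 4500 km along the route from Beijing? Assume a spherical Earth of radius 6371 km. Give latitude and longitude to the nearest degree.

Convert each endpoint to a unit vector on the sphere (x = cos φ cos λ, y = cos φ sin λ, z = sin φ).
The central angle between the endpoints is δ = arccos(p₁·p₂) ≈ 1.185 rad (67.9°). The total great-circle distance is δ·R ≈ 1.185 × 6371 ≈ 7549 km, so the target fraction is f = 4500/7549 ≈ 0.596.
Interpolate at f ≈ 0.596 with slerp weights a = sin((1−f)δ)/sin δ ≈ 0.497, b = sin(fδ)/sin δ ≈ 0.701.
p = a·p₁ + b·p₂ ≈ (0.349, 0.656, 0.669); φ = arcsin(p_z) ≈ 42.00°, λ = atan2(p_y, p_x) ≈ 61.96°.

≈ lat 42°N, lon 62°E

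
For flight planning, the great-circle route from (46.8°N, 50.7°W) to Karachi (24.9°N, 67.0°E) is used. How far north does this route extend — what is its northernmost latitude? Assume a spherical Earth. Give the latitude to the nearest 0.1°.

≈ 56.6°N

The great circle lies in the plane with unit normal n̂ = (p₁ × p₂)/|p₁ × p₂|.
Here n̂_z ≈ +0.550; the vertex latitude is φ_max = arccos|n̂_z| ≈ 56.6°.
Check via Clairaut: cos φ_max = |cos φ₁| · sin C = cos(46.8°)·sin(53.4°) ≈ 0.550, again giving ≈ 56.6°.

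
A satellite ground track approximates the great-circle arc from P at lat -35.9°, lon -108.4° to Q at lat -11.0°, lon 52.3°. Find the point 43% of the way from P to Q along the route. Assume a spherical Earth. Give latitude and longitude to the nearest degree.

≈ lat -70°, lon -21°

Write both endpoints as unit vectors p₁, p₂ with components (cos φ cos λ, cos φ sin λ, sin φ).
The central angle between the endpoints is δ = arccos(p₁·p₂) ≈ 2.263 rad (129.7°).
Interpolate at f = 0.43 with slerp weights a = sin((1−f)δ)/sin δ ≈ 1.249, b = sin(fδ)/sin δ ≈ 1.074.
p = a·p₁ + b·p₂ ≈ (0.326, -0.125, -0.937); φ = arcsin(p_z) ≈ -69.58°, λ = atan2(p_y, p_x) ≈ -21.05°.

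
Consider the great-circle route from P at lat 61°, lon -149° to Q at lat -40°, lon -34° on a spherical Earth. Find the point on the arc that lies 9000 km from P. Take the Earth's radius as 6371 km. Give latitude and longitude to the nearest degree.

The haversine formula gives a central angle δ ≈ 2.373 rad (136.0°) between the endpoints. The total great-circle distance is δ·R ≈ 2.373 × 6371 ≈ 15121 km, so the target fraction is f = 9000/15121 ≈ 0.595.
Interpolate at f ≈ 0.595 with slerp weights a = sin((1−f)δ)/sin δ ≈ 1.180, b = sin(fδ)/sin δ ≈ 1.421.
p = a·p₁ + b·p₂ ≈ (0.412, -0.903, 0.118); φ = arcsin(p_z) ≈ 6.78°, λ = atan2(p_y, p_x) ≈ -65.46°.

≈ lat 7°, lon -65°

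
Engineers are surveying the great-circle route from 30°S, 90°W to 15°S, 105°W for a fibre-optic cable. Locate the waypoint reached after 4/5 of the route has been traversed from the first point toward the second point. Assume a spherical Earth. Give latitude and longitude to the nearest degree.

Convert each endpoint to a unit vector on the sphere (x = cos φ cos λ, y = cos φ sin λ, z = sin φ).
The central angle between the endpoints is δ = arccos(p₁·p₂) ≈ 0.356 rad (20.4°).
Interpolate at f = 4/5 with slerp weights a = sin((1−f)δ)/sin δ ≈ 0.204, b = sin(fδ)/sin δ ≈ 0.806.
p = a·p₁ + b·p₂ ≈ (-0.202, -0.929, -0.311); φ = arcsin(p_z) ≈ -18.10°, λ = atan2(p_y, p_x) ≈ -102.24°.

≈ 18°S, 102°W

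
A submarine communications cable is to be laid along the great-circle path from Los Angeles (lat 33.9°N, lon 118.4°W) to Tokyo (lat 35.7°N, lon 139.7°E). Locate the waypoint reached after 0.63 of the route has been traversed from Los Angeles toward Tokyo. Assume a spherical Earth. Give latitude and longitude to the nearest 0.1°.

Write both endpoints as unit vectors p₁, p₂ with components (cos φ cos λ, cos φ sin λ, sin φ).
The central angle between the endpoints is δ = arccos(p₁·p₂) ≈ 1.383 rad (79.3°).
Interpolate at f = 0.63 with slerp weights a = sin((1−f)δ)/sin δ ≈ 0.498, b = sin(fδ)/sin δ ≈ 0.779.
p = a·p₁ + b·p₂ ≈ (-0.679, 0.045, 0.733); φ = arcsin(p_z) ≈ 47.10°, λ = atan2(p_y, p_x) ≈ 176.20°.

≈ lat 47.1°N, lon 176.2°E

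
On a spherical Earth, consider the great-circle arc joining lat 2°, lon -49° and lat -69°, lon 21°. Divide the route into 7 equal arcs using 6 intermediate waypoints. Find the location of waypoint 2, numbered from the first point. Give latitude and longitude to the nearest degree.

From cos δ = sin φ₁ sin φ₂ + cos φ₁ cos φ₂ cos Δλ, the central angle is δ ≈ 1.481 rad (84.8°).
Interpolate at f = 2/7 with slerp weights a = sin((1−f)δ)/sin δ ≈ 0.875, b = sin(fδ)/sin δ ≈ 0.412.
p = a·p₁ + b·p₂ ≈ (0.711, -0.607, -0.354); φ = arcsin(p_z) ≈ -20.75°, λ = atan2(p_y, p_x) ≈ -40.46°.

≈ lat -21°, lon -40°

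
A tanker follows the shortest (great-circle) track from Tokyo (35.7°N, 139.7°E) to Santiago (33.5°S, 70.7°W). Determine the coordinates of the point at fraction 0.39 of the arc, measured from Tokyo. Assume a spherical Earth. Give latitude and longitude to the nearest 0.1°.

Write both endpoints as unit vectors p₁, p₂ with components (cos φ cos λ, cos φ sin λ, sin φ).
The central angle between the endpoints is δ = arccos(p₁·p₂) ≈ 2.705 rad (155.0°).
Interpolate at f = 0.39 with slerp weights a = sin((1−f)δ)/sin δ ≈ 2.357, b = sin(fδ)/sin δ ≈ 2.057.
p = a·p₁ + b·p₂ ≈ (-0.893, -0.381, 0.240); φ = arcsin(p_z) ≈ 13.90°, λ = atan2(p_y, p_x) ≈ -156.91°.

≈ (13.9°N, 156.9°W)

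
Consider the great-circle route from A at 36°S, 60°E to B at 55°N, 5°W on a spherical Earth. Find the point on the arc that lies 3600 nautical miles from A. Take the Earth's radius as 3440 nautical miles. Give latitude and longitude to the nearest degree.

≈ 17°N, 31°E

Convert each endpoint to a unit vector on the sphere (x = cos φ cos λ, y = cos φ sin λ, z = sin φ).
The central angle between the endpoints is δ = arccos(p₁·p₂) ≈ 1.860 rad (106.6°). The total great-circle distance is δ·R ≈ 1.860 × 3440 ≈ 6399 nmi, so the target fraction is f = 3600/6399 ≈ 0.563.
Interpolate at f ≈ 0.563 with slerp weights a = sin((1−f)δ)/sin δ ≈ 0.758, b = sin(fδ)/sin δ ≈ 0.903.
p = a·p₁ + b·p₂ ≈ (0.823, 0.486, 0.294); φ = arcsin(p_z) ≈ 17.11°, λ = atan2(p_y, p_x) ≈ 30.58°.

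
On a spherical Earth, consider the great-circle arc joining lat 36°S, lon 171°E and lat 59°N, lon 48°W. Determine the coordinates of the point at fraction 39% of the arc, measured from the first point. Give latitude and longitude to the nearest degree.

Write both endpoints as unit vectors p₁, p₂ with components (cos φ cos λ, cos φ sin λ, sin φ).
The central angle between the endpoints is δ = arccos(p₁·p₂) ≈ 2.546 rad (145.9°).
Interpolate at f = 0.39 with slerp weights a = sin((1−f)δ)/sin δ ≈ 1.781, b = sin(fδ)/sin δ ≈ 1.492.
p = a·p₁ + b·p₂ ≈ (-0.909, -0.346, 0.232); φ = arcsin(p_z) ≈ 13.42°, λ = atan2(p_y, p_x) ≈ -159.18°.

≈ lat 13°N, lon 159°W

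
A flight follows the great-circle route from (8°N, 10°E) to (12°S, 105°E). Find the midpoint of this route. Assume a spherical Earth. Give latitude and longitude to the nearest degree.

Write both endpoints as unit vectors p₁, p₂ with components (cos φ cos λ, cos φ sin λ, sin φ).
The central angle between the endpoints is δ = arccos(p₁·p₂) ≈ 1.684 rad (96.5°).
Interpolate at f = 1/2 with slerp weights a = sin((1−f)δ)/sin δ ≈ 0.751, b = sin(fδ)/sin δ ≈ 0.751.
p = a·p₁ + b·p₂ ≈ (0.542, 0.839, -0.052); φ = arcsin(p_z) ≈ -2.96°, λ = atan2(p_y, p_x) ≈ 57.11°.

≈ (3°S, 57°E)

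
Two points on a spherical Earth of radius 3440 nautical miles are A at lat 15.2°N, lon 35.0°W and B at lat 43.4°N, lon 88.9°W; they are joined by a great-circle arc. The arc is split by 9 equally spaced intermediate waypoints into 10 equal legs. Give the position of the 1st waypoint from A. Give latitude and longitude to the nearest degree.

Write both endpoints as unit vectors p₁, p₂ with components (cos φ cos λ, cos φ sin λ, sin φ).
The central angle between the endpoints is δ = arccos(p₁·p₂) ≈ 0.936 rad (53.6°).
Interpolate at f = 1/10 with slerp weights a = sin((1−f)δ)/sin δ ≈ 0.927, b = sin(fδ)/sin δ ≈ 0.116.
p = a·p₁ + b·p₂ ≈ (0.734, -0.597, 0.323); φ = arcsin(p_z) ≈ 18.83°, λ = atan2(p_y, p_x) ≈ -39.13°.

≈ lat 19°N, lon 39°W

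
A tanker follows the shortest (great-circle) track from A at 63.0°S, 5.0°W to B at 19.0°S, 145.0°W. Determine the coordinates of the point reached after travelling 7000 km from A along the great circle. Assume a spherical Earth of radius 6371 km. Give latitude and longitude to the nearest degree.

≈ 47°S, 133°W

Convert each endpoint to a unit vector on the sphere (x = cos φ cos λ, y = cos φ sin λ, z = sin φ).
The central angle between the endpoints is δ = arccos(p₁·p₂) ≈ 1.610 rad (92.2°). The total great-circle distance is δ·R ≈ 1.610 × 6371 ≈ 10254 km, so the target fraction is f = 7000/10254 ≈ 0.683.
Interpolate at f ≈ 0.683 with slerp weights a = sin((1−f)δ)/sin δ ≈ 0.489, b = sin(fδ)/sin δ ≈ 0.891.
p = a·p₁ + b·p₂ ≈ (-0.469, -0.503, -0.726); φ = arcsin(p_z) ≈ -46.56°, λ = atan2(p_y, p_x) ≈ -133.02°.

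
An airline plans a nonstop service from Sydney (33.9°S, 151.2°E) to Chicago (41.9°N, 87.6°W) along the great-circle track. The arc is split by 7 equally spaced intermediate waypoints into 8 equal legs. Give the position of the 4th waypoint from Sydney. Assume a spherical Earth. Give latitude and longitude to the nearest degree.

Convert each endpoint to a unit vector on the sphere (x = cos φ cos λ, y = cos φ sin λ, z = sin φ).
The central angle between the endpoints is δ = arccos(p₁·p₂) ≈ 2.336 rad (133.8°).
Interpolate at f = 4/8 with slerp weights a = sin((1−f)δ)/sin δ ≈ 1.275, b = sin(fδ)/sin δ ≈ 1.275.
p = a·p₁ + b·p₂ ≈ (-0.888, -0.438, 0.140); φ = arcsin(p_z) ≈ 8.07°, λ = atan2(p_y, p_x) ≈ -153.72°.

≈ 8°N, 154°W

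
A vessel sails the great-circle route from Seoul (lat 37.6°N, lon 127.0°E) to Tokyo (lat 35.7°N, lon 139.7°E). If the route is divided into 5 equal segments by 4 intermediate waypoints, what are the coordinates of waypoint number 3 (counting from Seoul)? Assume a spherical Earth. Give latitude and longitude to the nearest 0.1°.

≈ lat 36.6°N, lon 134.7°E

Write both endpoints as unit vectors p₁, p₂ with components (cos φ cos λ, cos φ sin λ, sin φ).
The central angle between the endpoints is δ = arccos(p₁·p₂) ≈ 0.181 rad (10.4°).
Interpolate at f = 3/5 with slerp weights a = sin((1−f)δ)/sin δ ≈ 0.402, b = sin(fδ)/sin δ ≈ 0.602.
p = a·p₁ + b·p₂ ≈ (-0.565, 0.571, 0.597); φ = arcsin(p_z) ≈ 36.62°, λ = atan2(p_y, p_x) ≈ 134.70°.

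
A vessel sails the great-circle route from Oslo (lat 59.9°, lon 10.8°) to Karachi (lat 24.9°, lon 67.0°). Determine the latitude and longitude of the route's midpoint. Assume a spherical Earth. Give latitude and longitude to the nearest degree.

≈ lat 46°, lon 48°

Write both endpoints as unit vectors p₁, p₂ with components (cos φ cos λ, cos φ sin λ, sin φ).
The central angle between the endpoints is δ = arccos(p₁·p₂) ≈ 0.905 rad (51.9°).
Interpolate at f = 1/2 with slerp weights a = sin((1−f)δ)/sin δ ≈ 0.556, b = sin(fδ)/sin δ ≈ 0.556.
p = a·p₁ + b·p₂ ≈ (0.471, 0.516, 0.715); φ = arcsin(p_z) ≈ 45.65°, λ = atan2(p_y, p_x) ≈ 47.64°.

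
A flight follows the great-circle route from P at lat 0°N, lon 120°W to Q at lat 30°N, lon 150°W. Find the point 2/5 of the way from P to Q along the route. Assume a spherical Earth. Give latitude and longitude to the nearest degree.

≈ lat 12°N, lon 131°W

From cos δ = sin φ₁ sin φ₂ + cos φ₁ cos φ₂ cos Δλ, the central angle is δ ≈ 0.723 rad (41.4°).
Interpolate at f = 2/5 with slerp weights a = sin((1−f)δ)/sin δ ≈ 0.635, b = sin(fδ)/sin δ ≈ 0.431.
p = a·p₁ + b·p₂ ≈ (-0.641, -0.737, 0.216); φ = arcsin(p_z) ≈ 12.45°, λ = atan2(p_y, p_x) ≈ -131.02°.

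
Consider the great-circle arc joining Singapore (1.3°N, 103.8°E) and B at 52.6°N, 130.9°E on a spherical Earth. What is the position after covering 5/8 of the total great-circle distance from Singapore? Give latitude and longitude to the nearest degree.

Write both endpoints as unit vectors p₁, p₂ with components (cos φ cos λ, cos φ sin λ, sin φ).
The central angle between the endpoints is δ = arccos(p₁·p₂) ≈ 0.978 rad (56.0°).
Interpolate at f = 5/8 with slerp weights a = sin((1−f)δ)/sin δ ≈ 0.432, b = sin(fδ)/sin δ ≈ 0.692.
p = a·p₁ + b·p₂ ≈ (-0.378, 0.737, 0.560); φ = arcsin(p_z) ≈ 34.02°, λ = atan2(p_y, p_x) ≈ 117.16°.

≈ 34°N, 117°E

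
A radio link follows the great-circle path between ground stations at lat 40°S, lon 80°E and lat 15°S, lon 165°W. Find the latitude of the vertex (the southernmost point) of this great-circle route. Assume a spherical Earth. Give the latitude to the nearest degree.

The great circle lies in the plane with unit normal n̂ = (p₁ × p₂)/|p₁ × p₂|.
Here n̂_z ≈ +0.678; the vertex latitude is φ_max = arccos|n̂_z| ≈ 47.3°.

≈ 47°S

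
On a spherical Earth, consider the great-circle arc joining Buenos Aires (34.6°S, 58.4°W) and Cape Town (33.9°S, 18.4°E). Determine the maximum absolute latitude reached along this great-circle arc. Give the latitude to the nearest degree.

≈ 41°S

The great circle lies in the plane with unit normal n̂ = (p₁ × p₂)/|p₁ × p₂|.
Here n̂_z ≈ +0.755; the vertex latitude is φ_max = arccos|n̂_z| ≈ 41.0°.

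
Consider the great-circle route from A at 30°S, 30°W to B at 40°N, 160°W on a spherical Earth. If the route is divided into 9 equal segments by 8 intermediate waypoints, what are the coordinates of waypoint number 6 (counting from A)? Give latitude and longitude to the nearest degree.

Write both endpoints as unit vectors p₁, p₂ with components (cos φ cos λ, cos φ sin λ, sin φ).
The central angle between the endpoints is δ = arccos(p₁·p₂) ≈ 2.416 rad (138.4°).
Interpolate at f = 6/9 with slerp weights a = sin((1−f)δ)/sin δ ≈ 1.086, b = sin(fδ)/sin δ ≈ 1.505.
p = a·p₁ + b·p₂ ≈ (-0.269, -0.865, 0.424); φ = arcsin(p_z) ≈ 25.12°, λ = atan2(p_y, p_x) ≈ -107.28°.

≈ 25°N, 107°W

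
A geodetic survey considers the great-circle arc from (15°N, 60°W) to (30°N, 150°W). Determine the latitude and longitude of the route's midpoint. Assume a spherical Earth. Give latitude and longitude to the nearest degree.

≈ (30°N, 102°W)

Convert each endpoint to a unit vector on the sphere (x = cos φ cos λ, y = cos φ sin λ, z = sin φ).
The central angle between the endpoints is δ = arccos(p₁·p₂) ≈ 1.441 rad (82.6°).
Interpolate at f = 1/2 with slerp weights a = sin((1−f)δ)/sin δ ≈ 0.665, b = sin(fδ)/sin δ ≈ 0.665.
p = a·p₁ + b·p₂ ≈ (-0.178, -0.845, 0.505); φ = arcsin(p_z) ≈ 30.32°, λ = atan2(p_y, p_x) ≈ -101.88°.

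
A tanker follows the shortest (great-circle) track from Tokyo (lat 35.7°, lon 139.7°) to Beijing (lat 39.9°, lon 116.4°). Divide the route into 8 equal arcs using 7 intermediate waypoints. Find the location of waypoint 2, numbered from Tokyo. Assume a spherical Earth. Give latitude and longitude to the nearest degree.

The haversine formula gives a central angle δ ≈ 0.329 rad (18.8°) between the endpoints.
Interpolate at f = 2/8 with slerp weights a = sin((1−f)δ)/sin δ ≈ 0.756, b = sin(fδ)/sin δ ≈ 0.254.
p = a·p₁ + b·p₂ ≈ (-0.555, 0.572, 0.604); φ = arcsin(p_z) ≈ 37.17°, λ = atan2(p_y, p_x) ≈ 134.14°.

≈ lat 37°, lon 134°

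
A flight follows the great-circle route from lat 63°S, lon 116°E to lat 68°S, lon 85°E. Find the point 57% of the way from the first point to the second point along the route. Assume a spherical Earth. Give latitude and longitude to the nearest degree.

≈ lat 67°S, lon 100°E

From cos δ = sin φ₁ sin φ₂ + cos φ₁ cos φ₂ cos Δλ, the central angle is δ ≈ 0.238 rad (13.6°).
Interpolate at f = 0.57 with slerp weights a = sin((1−f)δ)/sin δ ≈ 0.433, b = sin(fδ)/sin δ ≈ 0.574.
p = a·p₁ + b·p₂ ≈ (-0.068, 0.391, -0.918); φ = arcsin(p_z) ≈ -66.63°, λ = atan2(p_y, p_x) ≈ 99.80°.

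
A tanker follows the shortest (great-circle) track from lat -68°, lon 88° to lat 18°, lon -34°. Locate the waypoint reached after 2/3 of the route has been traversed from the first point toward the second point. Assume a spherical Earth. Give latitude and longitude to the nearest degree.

From cos δ = sin φ₁ sin φ₂ + cos φ₁ cos φ₂ cos Δλ, the central angle is δ ≈ 2.066 rad (118.4°).
Interpolate at f = 2/3 with slerp weights a = sin((1−f)δ)/sin δ ≈ 0.722, b = sin(fδ)/sin δ ≈ 1.115.
p = a·p₁ + b·p₂ ≈ (0.889, -0.323, -0.325); φ = arcsin(p_z) ≈ -18.97°, λ = atan2(p_y, p_x) ≈ -19.96°.

≈ lat -19°, lon -20°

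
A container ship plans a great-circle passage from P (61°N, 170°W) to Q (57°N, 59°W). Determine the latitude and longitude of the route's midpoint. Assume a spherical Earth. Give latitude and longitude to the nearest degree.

≈ (71°N, 110°W)

The haversine formula gives a central angle δ ≈ 0.878 rad (50.3°) between the endpoints.
Interpolate at f = 1/2 with slerp weights a = sin((1−f)δ)/sin δ ≈ 0.552, b = sin(fδ)/sin δ ≈ 0.552.
p = a·p₁ + b·p₂ ≈ (-0.109, -0.304, 0.946); φ = arcsin(p_z) ≈ 71.14°, λ = atan2(p_y, p_x) ≈ -109.67°.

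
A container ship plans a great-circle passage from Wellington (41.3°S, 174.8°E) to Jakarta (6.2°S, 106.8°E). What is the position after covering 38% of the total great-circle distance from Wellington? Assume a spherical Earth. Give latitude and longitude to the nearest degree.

Write both endpoints as unit vectors p₁, p₂ with components (cos φ cos λ, cos φ sin λ, sin φ).
The central angle between the endpoints is δ = arccos(p₁·p₂) ≈ 1.212 rad (69.4°).
Interpolate at f = 0.38 with slerp weights a = sin((1−f)δ)/sin δ ≈ 0.729, b = sin(fδ)/sin δ ≈ 0.475.
p = a·p₁ + b·p₂ ≈ (-0.682, 0.501, -0.533); φ = arcsin(p_z) ≈ -32.17°, λ = atan2(p_y, p_x) ≈ 143.67°.

≈ 32°S, 144°E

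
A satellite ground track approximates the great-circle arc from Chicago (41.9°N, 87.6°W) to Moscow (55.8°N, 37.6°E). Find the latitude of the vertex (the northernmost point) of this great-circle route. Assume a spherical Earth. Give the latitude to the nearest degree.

≈ 69°N

The great circle lies in the plane with unit normal n̂ = (p₁ × p₂)/|p₁ × p₂|.
Here n̂_z ≈ +0.360; the vertex latitude is φ_max = arccos|n̂_z| ≈ 68.9°.
Check via Clairaut: cos φ_max = |cos φ₁| · sin C = cos(41.9°)·sin(28.9°) ≈ 0.360, again giving ≈ 68.9°.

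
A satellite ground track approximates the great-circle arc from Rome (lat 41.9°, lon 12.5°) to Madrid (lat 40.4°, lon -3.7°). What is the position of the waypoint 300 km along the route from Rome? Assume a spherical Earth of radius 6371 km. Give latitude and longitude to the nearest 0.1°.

From cos δ = sin φ₁ sin φ₂ + cos φ₁ cos φ₂ cos Δλ, the central angle is δ ≈ 0.214 rad (12.3°). The total great-circle distance is δ·R ≈ 0.214 × 6371 ≈ 1365 km, so the target fraction is f = 300/1365 ≈ 0.220.
Interpolate at f ≈ 0.220 with slerp weights a = sin((1−f)δ)/sin δ ≈ 0.782, b = sin(fδ)/sin δ ≈ 0.221.
p = a·p₁ + b·p₂ ≈ (0.737, 0.115, 0.666); φ = arcsin(p_z) ≈ 41.77°, λ = atan2(p_y, p_x) ≈ 8.88°.

≈ lat 41.8°, lon 8.9°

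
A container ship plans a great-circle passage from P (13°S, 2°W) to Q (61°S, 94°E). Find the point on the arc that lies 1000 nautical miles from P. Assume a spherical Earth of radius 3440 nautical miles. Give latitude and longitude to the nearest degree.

From cos δ = sin φ₁ sin φ₂ + cos φ₁ cos φ₂ cos Δλ, the central angle is δ ≈ 1.423 rad (81.5°). The total great-circle distance is δ·R ≈ 1.423 × 3440 ≈ 4895 nmi, so the target fraction is f = 1000/4895 ≈ 0.204.
Interpolate at f ≈ 0.204 with slerp weights a = sin((1−f)δ)/sin δ ≈ 0.915, b = sin(fδ)/sin δ ≈ 0.290.
p = a·p₁ + b·p₂ ≈ (0.882, 0.109, -0.459); φ = arcsin(p_z) ≈ -27.35°, λ = atan2(p_y, p_x) ≈ 7.05°.

≈ (27°S, 7°E)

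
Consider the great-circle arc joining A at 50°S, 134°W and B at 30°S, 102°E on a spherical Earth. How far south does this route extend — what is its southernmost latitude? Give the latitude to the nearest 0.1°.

The great circle lies in the plane with unit normal n̂ = (p₁ × p₂)/|p₁ × p₂|.
Here n̂_z ≈ -0.463; the vertex latitude is φ_max = arccos|n̂_z| ≈ 62.4°.
Check via Clairaut: cos φ_max = |cos φ₁| · sin C = cos(50.0°)·sin(134.0°) ≈ 0.463, again giving ≈ 62.4°.

≈ 62.4°S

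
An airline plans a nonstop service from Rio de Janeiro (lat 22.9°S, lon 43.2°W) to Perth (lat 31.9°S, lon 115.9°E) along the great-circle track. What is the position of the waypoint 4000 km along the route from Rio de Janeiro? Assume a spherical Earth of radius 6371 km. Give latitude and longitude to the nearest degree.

≈ lat 55°S, lon 22°W

Write both endpoints as unit vectors p₁, p₂ with components (cos φ cos λ, cos φ sin λ, sin φ).
The central angle between the endpoints is δ = arccos(p₁·p₂) ≈ 2.123 rad (121.7°). The total great-circle distance is δ·R ≈ 2.123 × 6371 ≈ 13529 km, so the target fraction is f = 4000/13529 ≈ 0.296.
Interpolate at f ≈ 0.296 with slerp weights a = sin((1−f)δ)/sin δ ≈ 1.172, b = sin(fδ)/sin δ ≈ 0.690.
p = a·p₁ + b·p₂ ≈ (0.531, -0.212, -0.821); φ = arcsin(p_z) ≈ -55.15°, λ = atan2(p_y, p_x) ≈ -21.75°.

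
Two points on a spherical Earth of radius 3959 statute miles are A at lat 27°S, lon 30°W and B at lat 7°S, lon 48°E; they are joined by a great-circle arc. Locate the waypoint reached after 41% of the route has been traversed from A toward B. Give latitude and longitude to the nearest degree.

≈ lat 23°S, lon 4°E

Write both endpoints as unit vectors p₁, p₂ with components (cos φ cos λ, cos φ sin λ, sin φ).
The central angle between the endpoints is δ = arccos(p₁·p₂) ≈ 1.329 rad (76.2°).
Interpolate at f = 0.41 with slerp weights a = sin((1−f)δ)/sin δ ≈ 0.727, b = sin(fδ)/sin δ ≈ 0.534.
p = a·p₁ + b·p₂ ≈ (0.916, 0.070, -0.395); φ = arcsin(p_z) ≈ -23.29°, λ = atan2(p_y, p_x) ≈ 4.35°.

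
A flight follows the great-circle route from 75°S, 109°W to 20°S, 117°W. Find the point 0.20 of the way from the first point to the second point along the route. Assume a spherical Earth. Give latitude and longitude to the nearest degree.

≈ 64°S, 113°W

Write both endpoints as unit vectors p₁, p₂ with components (cos φ cos λ, cos φ sin λ, sin φ).
The central angle between the endpoints is δ = arccos(p₁·p₂) ≈ 0.963 rad (55.2°).
Interpolate at f = 0.20 with slerp weights a = sin((1−f)δ)/sin δ ≈ 0.848, b = sin(fδ)/sin δ ≈ 0.233.
p = a·p₁ + b·p₂ ≈ (-0.171, -0.403, -0.899); φ = arcsin(p_z) ≈ -64.05°, λ = atan2(p_y, p_x) ≈ -113.00°.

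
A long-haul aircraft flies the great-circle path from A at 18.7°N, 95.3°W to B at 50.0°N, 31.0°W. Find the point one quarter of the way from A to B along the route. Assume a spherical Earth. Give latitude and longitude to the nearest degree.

≈ 29°N, 84°W

From cos δ = sin φ₁ sin φ₂ + cos φ₁ cos φ₂ cos Δλ, the central angle is δ ≈ 1.036 rad (59.4°).
Interpolate at f = 1/4 with slerp weights a = sin((1−f)δ)/sin δ ≈ 0.815, b = sin(fδ)/sin δ ≈ 0.298.
p = a·p₁ + b·p₂ ≈ (0.093, -0.867, 0.489); φ = arcsin(p_z) ≈ 29.30°, λ = atan2(p_y, p_x) ≈ -83.90°.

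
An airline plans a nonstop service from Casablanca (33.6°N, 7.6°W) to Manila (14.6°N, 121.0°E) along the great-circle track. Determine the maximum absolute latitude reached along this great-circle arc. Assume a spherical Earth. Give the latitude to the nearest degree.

≈ 47°N

The great circle lies in the plane with unit normal n̂ = (p₁ × p₂)/|p₁ × p₂|.
Here n̂_z ≈ +0.676; the vertex latitude is φ_max = arccos|n̂_z| ≈ 47.5°.
Check via Clairaut: cos φ_max = |cos φ₁| · sin C = cos(33.6°)·sin(54.3°) ≈ 0.676, again giving ≈ 47.5°.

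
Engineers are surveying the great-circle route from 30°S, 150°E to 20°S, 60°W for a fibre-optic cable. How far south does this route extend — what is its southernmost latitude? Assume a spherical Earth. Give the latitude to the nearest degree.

≈ 61°S

The great circle lies in the plane with unit normal n̂ = (p₁ × p₂)/|p₁ × p₂|.
Here n̂_z ≈ +0.481; the vertex latitude is φ_max = arccos|n̂_z| ≈ 61.2°.
Check via Clairaut: cos φ_max = |cos φ₁| · sin C = cos(30.0°)·sin(146.2°) ≈ 0.481, again giving ≈ 61.2°.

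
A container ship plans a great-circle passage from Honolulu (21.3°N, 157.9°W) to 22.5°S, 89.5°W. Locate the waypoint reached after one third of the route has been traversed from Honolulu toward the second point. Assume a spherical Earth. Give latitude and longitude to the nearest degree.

Write both endpoints as unit vectors p₁, p₂ with components (cos φ cos λ, cos φ sin λ, sin φ).
The central angle between the endpoints is δ = arccos(p₁·p₂) ≈ 1.392 rad (79.8°).
Interpolate at f = 1/3 with slerp weights a = sin((1−f)δ)/sin δ ≈ 0.813, b = sin(fδ)/sin δ ≈ 0.455.
p = a·p₁ + b·p₂ ≈ (-0.698, -0.705, 0.121); φ = arcsin(p_z) ≈ 6.97°, λ = atan2(p_y, p_x) ≈ -134.72°.

≈ 7°N, 135°W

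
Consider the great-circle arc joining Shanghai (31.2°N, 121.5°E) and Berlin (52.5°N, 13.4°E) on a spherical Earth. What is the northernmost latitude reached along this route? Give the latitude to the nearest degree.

≈ 59°N

The great circle lies in the plane with unit normal n̂ = (p₁ × p₂)/|p₁ × p₂|.
Here n̂_z ≈ -0.511; the vertex latitude is φ_max = arccos|n̂_z| ≈ 59.3°.
Check via Clairaut: cos φ_max = |cos φ₁| · sin C = cos(31.2°)·sin(36.7°) ≈ 0.511, again giving ≈ 59.3°.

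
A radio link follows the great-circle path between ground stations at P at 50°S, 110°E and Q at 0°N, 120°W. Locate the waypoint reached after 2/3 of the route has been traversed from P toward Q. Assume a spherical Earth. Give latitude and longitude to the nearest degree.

From cos δ = sin φ₁ sin φ₂ + cos φ₁ cos φ₂ cos Δλ, the central angle is δ ≈ 1.997 rad (114.4°).
Interpolate at f = 2/3 with slerp weights a = sin((1−f)δ)/sin δ ≈ 0.678, b = sin(fδ)/sin δ ≈ 1.067.
p = a·p₁ + b·p₂ ≈ (-0.682, -0.514, -0.519); φ = arcsin(p_z) ≈ -31.30°, λ = atan2(p_y, p_x) ≈ -143.00°.

≈ 31°S, 143°W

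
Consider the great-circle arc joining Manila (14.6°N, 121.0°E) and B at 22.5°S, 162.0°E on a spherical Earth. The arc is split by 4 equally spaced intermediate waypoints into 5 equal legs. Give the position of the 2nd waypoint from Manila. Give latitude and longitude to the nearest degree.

≈ 0°N, 137°E

The haversine formula gives a central angle δ ≈ 0.954 rad (54.7°) between the endpoints.
Interpolate at f = 2/5 with slerp weights a = sin((1−f)δ)/sin δ ≈ 0.664, b = sin(fδ)/sin δ ≈ 0.457.
p = a·p₁ + b·p₂ ≈ (-0.732, 0.681, -0.007); φ = arcsin(p_z) ≈ -0.42°, λ = atan2(p_y, p_x) ≈ 137.07°.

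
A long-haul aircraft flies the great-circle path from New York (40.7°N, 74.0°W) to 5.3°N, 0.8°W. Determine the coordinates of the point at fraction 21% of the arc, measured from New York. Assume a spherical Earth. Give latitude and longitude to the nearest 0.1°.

≈ 37.1°N, 54.6°W

From cos δ = sin φ₁ sin φ₂ + cos φ₁ cos φ₂ cos Δλ, the central angle is δ ≈ 1.289 rad (73.8°).
Interpolate at f = 0.21 with slerp weights a = sin((1−f)δ)/sin δ ≈ 0.886, b = sin(fδ)/sin δ ≈ 0.278.
p = a·p₁ + b·p₂ ≈ (0.462, -0.650, 0.604); φ = arcsin(p_z) ≈ 37.12°, λ = atan2(p_y, p_x) ≈ -54.56°.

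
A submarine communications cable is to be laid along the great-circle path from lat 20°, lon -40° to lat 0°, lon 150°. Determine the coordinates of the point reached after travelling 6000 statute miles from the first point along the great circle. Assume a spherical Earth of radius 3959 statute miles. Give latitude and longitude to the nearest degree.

Convert each endpoint to a unit vector on the sphere (x = cos φ cos λ, y = cos φ sin λ, z = sin φ).
The central angle between the endpoints is δ = arccos(p₁·p₂) ≈ 2.753 rad (157.7°). The total great-circle distance is δ·R ≈ 2.753 × 3959 ≈ 10899 mi, so the target fraction is f = 6000/10899 ≈ 0.551.
Interpolate at f ≈ 0.551 with slerp weights a = sin((1−f)δ)/sin δ ≈ 2.494, b = sin(fδ)/sin δ ≈ 2.635.
p = a·p₁ + b·p₂ ≈ (-0.487, -0.189, 0.853); φ = arcsin(p_z) ≈ 58.52°, λ = atan2(p_y, p_x) ≈ -158.81°.

≈ lat 59°, lon -159°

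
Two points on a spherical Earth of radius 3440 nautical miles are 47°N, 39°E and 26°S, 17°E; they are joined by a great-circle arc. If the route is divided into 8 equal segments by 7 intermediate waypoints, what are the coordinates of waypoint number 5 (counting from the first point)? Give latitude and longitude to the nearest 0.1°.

≈ 1.5°N, 24.2°E

Write both endpoints as unit vectors p₁, p₂ with components (cos φ cos λ, cos φ sin λ, sin φ).
The central angle between the endpoints is δ = arccos(p₁·p₂) ≈ 1.320 rad (75.7°).
Interpolate at f = 5/8 with slerp weights a = sin((1−f)δ)/sin δ ≈ 0.490, b = sin(fδ)/sin δ ≈ 0.758.
p = a·p₁ + b·p₂ ≈ (0.912, 0.410, 0.026); φ = arcsin(p_z) ≈ 1.50°, λ = atan2(p_y, p_x) ≈ 24.20°.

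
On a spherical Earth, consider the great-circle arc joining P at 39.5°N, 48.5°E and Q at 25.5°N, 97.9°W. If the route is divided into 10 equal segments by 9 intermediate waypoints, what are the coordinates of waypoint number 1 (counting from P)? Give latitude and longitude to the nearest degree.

Write both endpoints as unit vectors p₁, p₂ with components (cos φ cos λ, cos φ sin λ, sin φ).
The central angle between the endpoints is δ = arccos(p₁·p₂) ≈ 1.882 rad (107.8°).
Interpolate at f = 1/10 with slerp weights a = sin((1−f)δ)/sin δ ≈ 1.043, b = sin(fδ)/sin δ ≈ 0.197.
p = a·p₁ + b·p₂ ≈ (0.509, 0.427, 0.748); φ = arcsin(p_z) ≈ 48.40°, λ = atan2(p_y, p_x) ≈ 40.00°.

≈ 48°N, 40°E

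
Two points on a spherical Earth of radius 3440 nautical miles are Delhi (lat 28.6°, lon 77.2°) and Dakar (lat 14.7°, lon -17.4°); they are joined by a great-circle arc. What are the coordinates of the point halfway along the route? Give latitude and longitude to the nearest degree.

Write both endpoints as unit vectors p₁, p₂ with components (cos φ cos λ, cos φ sin λ, sin φ).
The central angle between the endpoints is δ = arccos(p₁·p₂) ≈ 1.517 rad (86.9°).
Interpolate at f = 1/2 with slerp weights a = sin((1−f)δ)/sin δ ≈ 0.689, b = sin(fδ)/sin δ ≈ 0.689.
p = a·p₁ + b·p₂ ≈ (0.770, 0.391, 0.505); φ = arcsin(p_z) ≈ 30.31°, λ = atan2(p_y, p_x) ≈ 26.90°.

≈ lat 30°, lon 27°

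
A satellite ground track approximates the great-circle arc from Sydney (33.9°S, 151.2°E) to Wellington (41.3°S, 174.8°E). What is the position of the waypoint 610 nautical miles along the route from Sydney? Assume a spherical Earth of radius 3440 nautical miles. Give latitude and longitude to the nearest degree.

≈ 38°S, 163°E

From cos δ = sin φ₁ sin φ₂ + cos φ₁ cos φ₂ cos Δλ, the central angle is δ ≈ 0.350 rad (20.0°). The total great-circle distance is δ·R ≈ 0.350 × 3440 ≈ 1203 nmi, so the target fraction is f = 610/1203 ≈ 0.507.
Interpolate at f ≈ 0.507 with slerp weights a = sin((1−f)δ)/sin δ ≈ 0.500, b = sin(fδ)/sin δ ≈ 0.515.
p = a·p₁ + b·p₂ ≈ (-0.749, 0.235, -0.619); φ = arcsin(p_z) ≈ -38.25°, λ = atan2(p_y, p_x) ≈ 162.58°.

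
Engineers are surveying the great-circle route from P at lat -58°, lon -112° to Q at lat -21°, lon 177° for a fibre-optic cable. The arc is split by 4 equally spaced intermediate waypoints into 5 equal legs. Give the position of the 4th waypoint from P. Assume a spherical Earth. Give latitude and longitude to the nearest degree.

Write both endpoints as unit vectors p₁, p₂ with components (cos φ cos λ, cos φ sin λ, sin φ).
The central angle between the endpoints is δ = arccos(p₁·p₂) ≈ 1.087 rad (62.3°).
Interpolate at f = 4/5 with slerp weights a = sin((1−f)δ)/sin δ ≈ 0.244, b = sin(fδ)/sin δ ≈ 0.863.
p = a·p₁ + b·p₂ ≈ (-0.853, -0.078, -0.516); φ = arcsin(p_z) ≈ -31.06°, λ = atan2(p_y, p_x) ≈ -174.81°.

≈ lat -31°, lon -175°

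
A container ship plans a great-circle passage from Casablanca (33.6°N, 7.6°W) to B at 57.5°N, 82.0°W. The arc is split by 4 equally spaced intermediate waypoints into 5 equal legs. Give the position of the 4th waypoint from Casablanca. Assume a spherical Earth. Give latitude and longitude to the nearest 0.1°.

≈ 57.3°N, 61.9°W

Write both endpoints as unit vectors p₁, p₂ with components (cos φ cos λ, cos φ sin λ, sin φ).
The central angle between the endpoints is δ = arccos(p₁·p₂) ≈ 0.943 rad (54.1°).
Interpolate at f = 4/5 with slerp weights a = sin((1−f)δ)/sin δ ≈ 0.232, b = sin(fδ)/sin δ ≈ 0.846.
p = a·p₁ + b·p₂ ≈ (0.255, -0.476, 0.842); φ = arcsin(p_z) ≈ 57.34°, λ = atan2(p_y, p_x) ≈ -61.85°.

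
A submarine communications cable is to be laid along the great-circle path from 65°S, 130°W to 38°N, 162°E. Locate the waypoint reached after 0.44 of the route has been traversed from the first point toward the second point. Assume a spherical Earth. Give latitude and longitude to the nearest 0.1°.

The haversine formula gives a central angle δ ≈ 2.019 rad (115.7°) between the endpoints.
Interpolate at f = 0.44 with slerp weights a = sin((1−f)δ)/sin δ ≈ 1.004, b = sin(fδ)/sin δ ≈ 0.861.
p = a·p₁ + b·p₂ ≈ (-0.918, -0.115, -0.380); φ = arcsin(p_z) ≈ -22.31°, λ = atan2(p_y, p_x) ≈ -172.84°.

≈ 22.3°S, 172.8°W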